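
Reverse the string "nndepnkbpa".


Input: nndepnkbpa
Reading characters right to left:
  Position 9: 'a'
  Position 8: 'p'
  Position 7: 'b'
  Position 6: 'k'
  Position 5: 'n'
  Position 4: 'p'
  Position 3: 'e'
  Position 2: 'd'
  Position 1: 'n'
  Position 0: 'n'
Reversed: apbknpednn

apbknpednn


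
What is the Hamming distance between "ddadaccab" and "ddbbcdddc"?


Comparing "ddadaccab" and "ddbbcdddc" position by position:
  Position 0: 'd' vs 'd' => same
  Position 1: 'd' vs 'd' => same
  Position 2: 'a' vs 'b' => differ
  Position 3: 'd' vs 'b' => differ
  Position 4: 'a' vs 'c' => differ
  Position 5: 'c' vs 'd' => differ
  Position 6: 'c' vs 'd' => differ
  Position 7: 'a' vs 'd' => differ
  Position 8: 'b' vs 'c' => differ
Total differences (Hamming distance): 7

7


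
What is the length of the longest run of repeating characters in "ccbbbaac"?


Input: "ccbbbaac"
Scanning for longest run:
  Position 1 ('c'): continues run of 'c', length=2
  Position 2 ('b'): new char, reset run to 1
  Position 3 ('b'): continues run of 'b', length=2
  Position 4 ('b'): continues run of 'b', length=3
  Position 5 ('a'): new char, reset run to 1
  Position 6 ('a'): continues run of 'a', length=2
  Position 7 ('c'): new char, reset run to 1
Longest run: 'b' with length 3

3


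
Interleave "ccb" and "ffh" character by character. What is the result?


Interleaving "ccb" and "ffh":
  Position 0: 'c' from first, 'f' from second => "cf"
  Position 1: 'c' from first, 'f' from second => "cf"
  Position 2: 'b' from first, 'h' from second => "bh"
Result: cfcfbh

cfcfbh


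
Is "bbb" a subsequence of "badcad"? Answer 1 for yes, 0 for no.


Check if "bbb" is a subsequence of "badcad"
Greedy scan:
  Position 0 ('b'): matches sub[0] = 'b'
  Position 1 ('a'): no match needed
  Position 2 ('d'): no match needed
  Position 3 ('c'): no match needed
  Position 4 ('a'): no match needed
  Position 5 ('d'): no match needed
Only matched 1/3 characters => not a subsequence

0


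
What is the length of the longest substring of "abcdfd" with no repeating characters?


Input: "abcdfd"
Sliding window (track last position of each char):
  Position 0 ('a'): window [0,0] length 1 -- new best
  Position 1 ('b'): window [0,1] length 2 -- new best
  Position 2 ('c'): window [0,2] length 3 -- new best
  Position 3 ('d'): window [0,3] length 4 -- new best
  Position 4 ('f'): window [0,4] length 5 -- new best
  Position 5 ('d'): repeat (last at 3), move window start to 4
  Position 5 ('d'): window [4,5] length 2
Longest substring with no repeats: "abcdf" with length 5

5


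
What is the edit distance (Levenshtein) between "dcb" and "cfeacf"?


Computing edit distance: "dcb" -> "cfeacf"
DP table:
           c    f    e    a    c    f
      0    1    2    3    4    5    6
  d   1    1    2    3    4    5    6
  c   2    1    2    3    4    4    5
  b   3    2    2    3    4    5    5
Edit distance = dp[3][6] = 5

5


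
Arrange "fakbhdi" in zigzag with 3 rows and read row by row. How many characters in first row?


Zigzag "fakbhdi" into 3 rows:
Placing characters:
  'f' => row 0
  'a' => row 1
  'k' => row 2
  'b' => row 1
  'h' => row 0
  'd' => row 1
  'i' => row 2
Rows:
  Row 0: "fh"
  Row 1: "abd"
  Row 2: "ki"
First row length: 2

2


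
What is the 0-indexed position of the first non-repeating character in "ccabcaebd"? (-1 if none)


Input: ccabcaebd
Character frequencies:
  'a': 2
  'b': 2
  'c': 3
  'd': 1
  'e': 1
Scanning left to right for freq == 1:
  Position 0 ('c'): freq=3, skip
  Position 1 ('c'): freq=3, skip
  Position 2 ('a'): freq=2, skip
  Position 3 ('b'): freq=2, skip
  Position 4 ('c'): freq=3, skip
  Position 5 ('a'): freq=2, skip
  Position 6 ('e'): unique! => answer = 6

6


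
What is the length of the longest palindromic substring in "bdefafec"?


Input: "bdefafec"
Checking substrings for palindromes:
  [2:7] "efafe" (len 5) => palindrome
  [3:6] "faf" (len 3) => palindrome
Longest palindromic substring: "efafe" with length 5

5


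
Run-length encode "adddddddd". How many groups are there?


Input: adddddddd
Scanning for consecutive runs:
  Group 1: 'a' x 1 (positions 0-0)
  Group 2: 'd' x 8 (positions 1-8)
Total groups: 2

2


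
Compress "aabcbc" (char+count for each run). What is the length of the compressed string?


Input: aabcbc
Runs:
  'a' x 2 => "a2"
  'b' x 1 => "b1"
  'c' x 1 => "c1"
  'b' x 1 => "b1"
  'c' x 1 => "c1"
Compressed: "a2b1c1b1c1"
Compressed length: 10

10


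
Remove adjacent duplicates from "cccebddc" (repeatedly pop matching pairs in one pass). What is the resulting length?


Input: cccebddc
Stack-based adjacent duplicate removal:
  Read 'c': push. Stack: c
  Read 'c': matches stack top 'c' => pop. Stack: (empty)
  Read 'c': push. Stack: c
  Read 'e': push. Stack: ce
  Read 'b': push. Stack: ceb
  Read 'd': push. Stack: cebd
  Read 'd': matches stack top 'd' => pop. Stack: ceb
  Read 'c': push. Stack: cebc
Final stack: "cebc" (length 4)

4


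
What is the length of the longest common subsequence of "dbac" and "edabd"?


LCS of "dbac" and "edabd"
DP table:
           e    d    a    b    d
      0    0    0    0    0    0
  d   0    0    1    1    1    1
  b   0    0    1    1    2    2
  a   0    0    1    2    2    2
  c   0    0    1    2    2    2
LCS length = dp[4][5] = 2

2


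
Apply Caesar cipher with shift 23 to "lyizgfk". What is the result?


Caesar cipher: shift "lyizgfk" by 23
  'l' (pos 11) + 23 = pos 8 = 'i'
  'y' (pos 24) + 23 = pos 21 = 'v'
  'i' (pos 8) + 23 = pos 5 = 'f'
  'z' (pos 25) + 23 = pos 22 = 'w'
  'g' (pos 6) + 23 = pos 3 = 'd'
  'f' (pos 5) + 23 = pos 2 = 'c'
  'k' (pos 10) + 23 = pos 7 = 'h'
Result: ivfwdch

ivfwdch


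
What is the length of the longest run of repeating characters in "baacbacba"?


Input: "baacbacba"
Scanning for longest run:
  Position 1 ('a'): new char, reset run to 1
  Position 2 ('a'): continues run of 'a', length=2
  Position 3 ('c'): new char, reset run to 1
  Position 4 ('b'): new char, reset run to 1
  Position 5 ('a'): new char, reset run to 1
  Position 6 ('c'): new char, reset run to 1
  Position 7 ('b'): new char, reset run to 1
  Position 8 ('a'): new char, reset run to 1
Longest run: 'a' with length 2

2


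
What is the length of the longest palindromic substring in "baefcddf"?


Input: "baefcddf"
Checking substrings for palindromes:
  [5:7] "dd" (len 2) => palindrome
Longest palindromic substring: "dd" with length 2

2


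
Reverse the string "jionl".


Input: jionl
Reading characters right to left:
  Position 4: 'l'
  Position 3: 'n'
  Position 2: 'o'
  Position 1: 'i'
  Position 0: 'j'
Reversed: lnoij

lnoij


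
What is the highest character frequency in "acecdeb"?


Input: acecdeb
Character counts:
  'a': 1
  'b': 1
  'c': 2
  'd': 1
  'e': 2
Maximum frequency: 2

2


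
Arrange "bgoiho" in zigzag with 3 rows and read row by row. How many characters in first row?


Zigzag "bgoiho" into 3 rows:
Placing characters:
  'b' => row 0
  'g' => row 1
  'o' => row 2
  'i' => row 1
  'h' => row 0
  'o' => row 1
Rows:
  Row 0: "bh"
  Row 1: "gio"
  Row 2: "o"
First row length: 2

2


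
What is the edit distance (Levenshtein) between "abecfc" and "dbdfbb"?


Computing edit distance: "abecfc" -> "dbdfbb"
DP table:
           d    b    d    f    b    b
      0    1    2    3    4    5    6
  a   1    1    2    3    4    5    6
  b   2    2    1    2    3    4    5
  e   3    3    2    2    3    4    5
  c   4    4    3    3    3    4    5
  f   5    5    4    4    3    4    5
  c   6    6    5    5    4    4    5
Edit distance = dp[6][6] = 5

5


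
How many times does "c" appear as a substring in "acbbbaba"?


Searching for "c" in "acbbbaba"
Scanning each position:
  Position 0: "a" => no
  Position 1: "c" => MATCH
  Position 2: "b" => no
  Position 3: "b" => no
  Position 4: "b" => no
  Position 5: "a" => no
  Position 6: "b" => no
  Position 7: "a" => no
Total occurrences: 1

1


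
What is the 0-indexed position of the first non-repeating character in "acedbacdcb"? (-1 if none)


Input: acedbacdcb
Character frequencies:
  'a': 2
  'b': 2
  'c': 3
  'd': 2
  'e': 1
Scanning left to right for freq == 1:
  Position 0 ('a'): freq=2, skip
  Position 1 ('c'): freq=3, skip
  Position 2 ('e'): unique! => answer = 2

2


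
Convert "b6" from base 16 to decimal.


Input: "b6" in base 16
Positional expansion:
  Digit 'b' (value 11) x 16^1 = 176
  Digit '6' (value 6) x 16^0 = 6
Sum = 182

182


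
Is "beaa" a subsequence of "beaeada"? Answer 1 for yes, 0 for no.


Check if "beaa" is a subsequence of "beaeada"
Greedy scan:
  Position 0 ('b'): matches sub[0] = 'b'
  Position 1 ('e'): matches sub[1] = 'e'
  Position 2 ('a'): matches sub[2] = 'a'
  Position 3 ('e'): no match needed
  Position 4 ('a'): matches sub[3] = 'a'
  Position 5 ('d'): no match needed
  Position 6 ('a'): no match needed
All 4 characters matched => is a subsequence

1


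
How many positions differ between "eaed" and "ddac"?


Comparing "eaed" and "ddac" position by position:
  Position 0: 'e' vs 'd' => DIFFER
  Position 1: 'a' vs 'd' => DIFFER
  Position 2: 'e' vs 'a' => DIFFER
  Position 3: 'd' vs 'c' => DIFFER
Positions that differ: 4

4


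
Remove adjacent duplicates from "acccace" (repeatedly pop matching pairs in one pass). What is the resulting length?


Input: acccace
Stack-based adjacent duplicate removal:
  Read 'a': push. Stack: a
  Read 'c': push. Stack: ac
  Read 'c': matches stack top 'c' => pop. Stack: a
  Read 'c': push. Stack: ac
  Read 'a': push. Stack: aca
  Read 'c': push. Stack: acac
  Read 'e': push. Stack: acace
Final stack: "acace" (length 5)

5


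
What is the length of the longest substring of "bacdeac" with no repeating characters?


Input: "bacdeac"
Sliding window (track last position of each char):
  Position 0 ('b'): window [0,0] length 1 -- new best
  Position 1 ('a'): window [0,1] length 2 -- new best
  Position 2 ('c'): window [0,2] length 3 -- new best
  Position 3 ('d'): window [0,3] length 4 -- new best
  Position 4 ('e'): window [0,4] length 5 -- new best
  Position 5 ('a'): repeat (last at 1), move window start to 2
  Position 5 ('a'): window [2,5] length 4
  Position 6 ('c'): repeat (last at 2), move window start to 3
  Position 6 ('c'): window [3,6] length 4
Longest substring with no repeats: "bacde" with length 5

5


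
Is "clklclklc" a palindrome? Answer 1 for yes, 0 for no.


Input: clklclklc
Reversed: clklclklc
  Compare pos 0 ('c') with pos 8 ('c'): match
  Compare pos 1 ('l') with pos 7 ('l'): match
  Compare pos 2 ('k') with pos 6 ('k'): match
  Compare pos 3 ('l') with pos 5 ('l'): match
Result: palindrome

1


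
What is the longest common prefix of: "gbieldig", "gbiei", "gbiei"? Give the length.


Words: gbieldig, gbiei, gbiei
  Position 0: all 'g' => match
  Position 1: all 'b' => match
  Position 2: all 'i' => match
  Position 3: all 'e' => match
  Position 4: ('l', 'i', 'i') => mismatch, stop
LCP = "gbie" (length 4)

4


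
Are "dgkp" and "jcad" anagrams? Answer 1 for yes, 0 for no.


Strings: "dgkp", "jcad"
Sorted first:  dgkp
Sorted second: acdj
Differ at position 0: 'd' vs 'a' => not anagrams

0


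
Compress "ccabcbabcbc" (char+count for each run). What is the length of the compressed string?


Input: ccabcbabcbc
Runs:
  'c' x 2 => "c2"
  'a' x 1 => "a1"
  'b' x 1 => "b1"
  'c' x 1 => "c1"
  'b' x 1 => "b1"
  'a' x 1 => "a1"
  'b' x 1 => "b1"
  'c' x 1 => "c1"
  'b' x 1 => "b1"
  'c' x 1 => "c1"
Compressed: "c2a1b1c1b1a1b1c1b1c1"
Compressed length: 20

20


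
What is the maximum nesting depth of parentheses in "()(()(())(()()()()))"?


Input: "()(()(())(()()()()))"
Tracking depth:
  Position 0 '(': depth becomes 1
  Position 1 ')': depth becomes 0
  Position 2 '(': depth becomes 1
  Position 3 '(': depth becomes 2
  Position 4 ')': depth becomes 1
  Position 5 '(': depth becomes 2
  Position 6 '(': depth becomes 3
  Position 7 ')': depth becomes 2
  Position 8 ')': depth becomes 1
  Position 9 '(': depth becomes 2
  Position 10 '(': depth becomes 3
  Position 11 ')': depth becomes 2
  Position 12 '(': depth becomes 3
  Position 13 ')': depth becomes 2
  Position 14 '(': depth becomes 3
  Position 15 ')': depth becomes 2
  Position 16 '(': depth becomes 3
  Position 17 ')': depth becomes 2
  Position 18 ')': depth becomes 1
  Position 19 ')': depth becomes 0
Maximum depth reached: 3

3


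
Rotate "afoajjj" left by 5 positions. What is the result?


Input: "afoajjj", rotate left by 5
First 5 characters: "afoaj"
Remaining characters: "jj"
Concatenate remaining + first: "jj" + "afoaj" = "jjafoaj"

jjafoaj


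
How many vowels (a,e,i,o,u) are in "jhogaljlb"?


Input: jhogaljlb
Checking each character:
  'j' at position 0: consonant
  'h' at position 1: consonant
  'o' at position 2: vowel (running total: 1)
  'g' at position 3: consonant
  'a' at position 4: vowel (running total: 2)
  'l' at position 5: consonant
  'j' at position 6: consonant
  'l' at position 7: consonant
  'b' at position 8: consonant
Total vowels: 2

2


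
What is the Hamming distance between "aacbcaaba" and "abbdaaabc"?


Comparing "aacbcaaba" and "abbdaaabc" position by position:
  Position 0: 'a' vs 'a' => same
  Position 1: 'a' vs 'b' => differ
  Position 2: 'c' vs 'b' => differ
  Position 3: 'b' vs 'd' => differ
  Position 4: 'c' vs 'a' => differ
  Position 5: 'a' vs 'a' => same
  Position 6: 'a' vs 'a' => same
  Position 7: 'b' vs 'b' => same
  Position 8: 'a' vs 'c' => differ
Total differences (Hamming distance): 5

5


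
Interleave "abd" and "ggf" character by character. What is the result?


Interleaving "abd" and "ggf":
  Position 0: 'a' from first, 'g' from second => "ag"
  Position 1: 'b' from first, 'g' from second => "bg"
  Position 2: 'd' from first, 'f' from second => "df"
Result: agbgdf

agbgdf


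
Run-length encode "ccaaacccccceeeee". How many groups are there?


Input: ccaaacccccceeeee
Scanning for consecutive runs:
  Group 1: 'c' x 2 (positions 0-1)
  Group 2: 'a' x 3 (positions 2-4)
  Group 3: 'c' x 6 (positions 5-10)
  Group 4: 'e' x 5 (positions 11-15)
Total groups: 4

4


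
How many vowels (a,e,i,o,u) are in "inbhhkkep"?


Input: inbhhkkep
Checking each character:
  'i' at position 0: vowel (running total: 1)
  'n' at position 1: consonant
  'b' at position 2: consonant
  'h' at position 3: consonant
  'h' at position 4: consonant
  'k' at position 5: consonant
  'k' at position 6: consonant
  'e' at position 7: vowel (running total: 2)
  'p' at position 8: consonant
Total vowels: 2

2


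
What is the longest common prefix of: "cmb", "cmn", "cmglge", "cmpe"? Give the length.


Words: cmb, cmn, cmglge, cmpe
  Position 0: all 'c' => match
  Position 1: all 'm' => match
  Position 2: ('b', 'n', 'g', 'p') => mismatch, stop
LCP = "cm" (length 2)

2


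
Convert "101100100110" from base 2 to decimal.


Input: "101100100110" in base 2
Positional expansion:
  Digit '1' (value 1) x 2^11 = 2048
  Digit '0' (value 0) x 2^10 = 0
  Digit '1' (value 1) x 2^9 = 512
  Digit '1' (value 1) x 2^8 = 256
  Digit '0' (value 0) x 2^7 = 0
  Digit '0' (value 0) x 2^6 = 0
  Digit '1' (value 1) x 2^5 = 32
  Digit '0' (value 0) x 2^4 = 0
  Digit '0' (value 0) x 2^3 = 0
  Digit '1' (value 1) x 2^2 = 4
  Digit '1' (value 1) x 2^1 = 2
  Digit '0' (value 0) x 2^0 = 0
Sum = 2854

2854


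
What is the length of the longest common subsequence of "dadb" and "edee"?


LCS of "dadb" and "edee"
DP table:
           e    d    e    e
      0    0    0    0    0
  d   0    0    1    1    1
  a   0    0    1    1    1
  d   0    0    1    1    1
  b   0    0    1    1    1
LCS length = dp[4][4] = 1

1


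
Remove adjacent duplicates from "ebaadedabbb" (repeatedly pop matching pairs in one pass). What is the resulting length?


Input: ebaadedabbb
Stack-based adjacent duplicate removal:
  Read 'e': push. Stack: e
  Read 'b': push. Stack: eb
  Read 'a': push. Stack: eba
  Read 'a': matches stack top 'a' => pop. Stack: eb
  Read 'd': push. Stack: ebd
  Read 'e': push. Stack: ebde
  Read 'd': push. Stack: ebded
  Read 'a': push. Stack: ebdeda
  Read 'b': push. Stack: ebdedab
  Read 'b': matches stack top 'b' => pop. Stack: ebdeda
  Read 'b': push. Stack: ebdedab
Final stack: "ebdedab" (length 7)

7


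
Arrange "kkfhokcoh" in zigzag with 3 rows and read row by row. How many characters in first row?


Zigzag "kkfhokcoh" into 3 rows:
Placing characters:
  'k' => row 0
  'k' => row 1
  'f' => row 2
  'h' => row 1
  'o' => row 0
  'k' => row 1
  'c' => row 2
  'o' => row 1
  'h' => row 0
Rows:
  Row 0: "koh"
  Row 1: "khko"
  Row 2: "fc"
First row length: 3

3


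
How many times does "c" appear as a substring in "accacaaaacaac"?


Searching for "c" in "accacaaaacaac"
Scanning each position:
  Position 0: "a" => no
  Position 1: "c" => MATCH
  Position 2: "c" => MATCH
  Position 3: "a" => no
  Position 4: "c" => MATCH
  Position 5: "a" => no
  Position 6: "a" => no
  Position 7: "a" => no
  Position 8: "a" => no
  Position 9: "c" => MATCH
  Position 10: "a" => no
  Position 11: "a" => no
  Position 12: "c" => MATCH
Total occurrences: 5

5


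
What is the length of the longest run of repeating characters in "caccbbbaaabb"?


Input: "caccbbbaaabb"
Scanning for longest run:
  Position 1 ('a'): new char, reset run to 1
  Position 2 ('c'): new char, reset run to 1
  Position 3 ('c'): continues run of 'c', length=2
  Position 4 ('b'): new char, reset run to 1
  Position 5 ('b'): continues run of 'b', length=2
  Position 6 ('b'): continues run of 'b', length=3
  Position 7 ('a'): new char, reset run to 1
  Position 8 ('a'): continues run of 'a', length=2
  Position 9 ('a'): continues run of 'a', length=3
  Position 10 ('b'): new char, reset run to 1
  Position 11 ('b'): continues run of 'b', length=2
Longest run: 'b' with length 3

3


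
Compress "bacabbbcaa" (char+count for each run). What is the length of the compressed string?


Input: bacabbbcaa
Runs:
  'b' x 1 => "b1"
  'a' x 1 => "a1"
  'c' x 1 => "c1"
  'a' x 1 => "a1"
  'b' x 3 => "b3"
  'c' x 1 => "c1"
  'a' x 2 => "a2"
Compressed: "b1a1c1a1b3c1a2"
Compressed length: 14

14


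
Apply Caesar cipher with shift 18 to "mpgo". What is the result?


Caesar cipher: shift "mpgo" by 18
  'm' (pos 12) + 18 = pos 4 = 'e'
  'p' (pos 15) + 18 = pos 7 = 'h'
  'g' (pos 6) + 18 = pos 24 = 'y'
  'o' (pos 14) + 18 = pos 6 = 'g'
Result: ehyg

ehyg


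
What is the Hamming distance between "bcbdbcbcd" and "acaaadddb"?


Comparing "bcbdbcbcd" and "acaaadddb" position by position:
  Position 0: 'b' vs 'a' => differ
  Position 1: 'c' vs 'c' => same
  Position 2: 'b' vs 'a' => differ
  Position 3: 'd' vs 'a' => differ
  Position 4: 'b' vs 'a' => differ
  Position 5: 'c' vs 'd' => differ
  Position 6: 'b' vs 'd' => differ
  Position 7: 'c' vs 'd' => differ
  Position 8: 'd' vs 'b' => differ
Total differences (Hamming distance): 8

8


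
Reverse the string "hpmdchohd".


Input: hpmdchohd
Reading characters right to left:
  Position 8: 'd'
  Position 7: 'h'
  Position 6: 'o'
  Position 5: 'h'
  Position 4: 'c'
  Position 3: 'd'
  Position 2: 'm'
  Position 1: 'p'
  Position 0: 'h'
Reversed: dhohcdmph

dhohcdmph


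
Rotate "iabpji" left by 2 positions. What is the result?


Input: "iabpji", rotate left by 2
First 2 characters: "ia"
Remaining characters: "bpji"
Concatenate remaining + first: "bpji" + "ia" = "bpjiia"

bpjiia


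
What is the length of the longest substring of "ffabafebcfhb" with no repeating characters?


Input: "ffabafebcfhb"
Sliding window (track last position of each char):
  Position 0 ('f'): window [0,0] length 1 -- new best
  Position 1 ('f'): repeat (last at 0), move window start to 1
  Position 1 ('f'): window [1,1] length 1
  Position 2 ('a'): window [1,2] length 2 -- new best
  Position 3 ('b'): window [1,3] length 3 -- new best
  Position 4 ('a'): repeat (last at 2), move window start to 3
  Position 4 ('a'): window [3,4] length 2
  Position 5 ('f'): window [3,5] length 3
  Position 6 ('e'): window [3,6] length 4 -- new best
  Position 7 ('b'): repeat (last at 3), move window start to 4
  Position 7 ('b'): window [4,7] length 4
  Position 8 ('c'): window [4,8] length 5 -- new best
  Position 9 ('f'): repeat (last at 5), move window start to 6
  Position 9 ('f'): window [6,9] length 4
  Position 10 ('h'): window [6,10] length 5
  Position 11 ('b'): repeat (last at 7), move window start to 8
  Position 11 ('b'): window [8,11] length 4
Longest substring with no repeats: "afebc" with length 5

5


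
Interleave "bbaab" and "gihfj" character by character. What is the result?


Interleaving "bbaab" and "gihfj":
  Position 0: 'b' from first, 'g' from second => "bg"
  Position 1: 'b' from first, 'i' from second => "bi"
  Position 2: 'a' from first, 'h' from second => "ah"
  Position 3: 'a' from first, 'f' from second => "af"
  Position 4: 'b' from first, 'j' from second => "bj"
Result: bgbiahafbj

bgbiahafbj


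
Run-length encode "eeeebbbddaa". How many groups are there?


Input: eeeebbbddaa
Scanning for consecutive runs:
  Group 1: 'e' x 4 (positions 0-3)
  Group 2: 'b' x 3 (positions 4-6)
  Group 3: 'd' x 2 (positions 7-8)
  Group 4: 'a' x 2 (positions 9-10)
Total groups: 4

4


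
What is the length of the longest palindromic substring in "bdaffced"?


Input: "bdaffced"
Checking substrings for palindromes:
  [3:5] "ff" (len 2) => palindrome
Longest palindromic substring: "ff" with length 2

2


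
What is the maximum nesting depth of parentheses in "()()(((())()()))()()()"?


Input: "()()(((())()()))()()()"
Tracking depth:
  Position 0 '(': depth becomes 1
  Position 1 ')': depth becomes 0
  Position 2 '(': depth becomes 1
  Position 3 ')': depth becomes 0
  Position 4 '(': depth becomes 1
  Position 5 '(': depth becomes 2
  Position 6 '(': depth becomes 3
  Position 7 '(': depth becomes 4
  Position 8 ')': depth becomes 3
  Position 9 ')': depth becomes 2
  Position 10 '(': depth becomes 3
  Position 11 ')': depth becomes 2
  Position 12 '(': depth becomes 3
  Position 13 ')': depth becomes 2
  Position 14 ')': depth becomes 1
  Position 15 ')': depth becomes 0
  Position 16 '(': depth becomes 1
  Position 17 ')': depth becomes 0
  Position 18 '(': depth becomes 1
  Position 19 ')': depth becomes 0
  Position 20 '(': depth becomes 1
  Position 21 ')': depth becomes 0
Maximum depth reached: 4

4


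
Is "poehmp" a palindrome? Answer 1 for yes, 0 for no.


Input: poehmp
Reversed: pmheop
  Compare pos 0 ('p') with pos 5 ('p'): match
  Compare pos 1 ('o') with pos 4 ('m'): MISMATCH
  Compare pos 2 ('e') with pos 3 ('h'): MISMATCH
Result: not a palindrome

0


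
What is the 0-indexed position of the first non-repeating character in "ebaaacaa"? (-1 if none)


Input: ebaaacaa
Character frequencies:
  'a': 5
  'b': 1
  'c': 1
  'e': 1
Scanning left to right for freq == 1:
  Position 0 ('e'): unique! => answer = 0

0


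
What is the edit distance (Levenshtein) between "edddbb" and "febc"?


Computing edit distance: "edddbb" -> "febc"
DP table:
           f    e    b    c
      0    1    2    3    4
  e   1    1    1    2    3
  d   2    2    2    2    3
  d   3    3    3    3    3
  d   4    4    4    4    4
  b   5    5    5    4    5
  b   6    6    6    5    5
Edit distance = dp[6][4] = 5

5


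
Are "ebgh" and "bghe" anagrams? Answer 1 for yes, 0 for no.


Strings: "ebgh", "bghe"
Sorted first:  begh
Sorted second: begh
Sorted forms match => anagrams

1


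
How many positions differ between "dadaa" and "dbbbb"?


Comparing "dadaa" and "dbbbb" position by position:
  Position 0: 'd' vs 'd' => same
  Position 1: 'a' vs 'b' => DIFFER
  Position 2: 'd' vs 'b' => DIFFER
  Position 3: 'a' vs 'b' => DIFFER
  Position 4: 'a' vs 'b' => DIFFER
Positions that differ: 4

4


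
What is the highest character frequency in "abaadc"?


Input: abaadc
Character counts:
  'a': 3
  'b': 1
  'c': 1
  'd': 1
Maximum frequency: 3

3


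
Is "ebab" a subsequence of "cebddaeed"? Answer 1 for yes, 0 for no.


Check if "ebab" is a subsequence of "cebddaeed"
Greedy scan:
  Position 0 ('c'): no match needed
  Position 1 ('e'): matches sub[0] = 'e'
  Position 2 ('b'): matches sub[1] = 'b'
  Position 3 ('d'): no match needed
  Position 4 ('d'): no match needed
  Position 5 ('a'): matches sub[2] = 'a'
  Position 6 ('e'): no match needed
  Position 7 ('e'): no match needed
  Position 8 ('d'): no match needed
Only matched 3/4 characters => not a subsequence

0


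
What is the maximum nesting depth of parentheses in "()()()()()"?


Input: "()()()()()"
Tracking depth:
  Position 0 '(': depth becomes 1
  Position 1 ')': depth becomes 0
  Position 2 '(': depth becomes 1
  Position 3 ')': depth becomes 0
  Position 4 '(': depth becomes 1
  Position 5 ')': depth becomes 0
  Position 6 '(': depth becomes 1
  Position 7 ')': depth becomes 0
  Position 8 '(': depth becomes 1
  Position 9 ')': depth becomes 0
Maximum depth reached: 1

1


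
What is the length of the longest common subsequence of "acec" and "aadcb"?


LCS of "acec" and "aadcb"
DP table:
           a    a    d    c    b
      0    0    0    0    0    0
  a   0    1    1    1    1    1
  c   0    1    1    1    2    2
  e   0    1    1    1    2    2
  c   0    1    1    1    2    2
LCS length = dp[4][5] = 2

2


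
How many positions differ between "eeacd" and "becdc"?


Comparing "eeacd" and "becdc" position by position:
  Position 0: 'e' vs 'b' => DIFFER
  Position 1: 'e' vs 'e' => same
  Position 2: 'a' vs 'c' => DIFFER
  Position 3: 'c' vs 'd' => DIFFER
  Position 4: 'd' vs 'c' => DIFFER
Positions that differ: 4

4


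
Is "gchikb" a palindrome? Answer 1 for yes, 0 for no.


Input: gchikb
Reversed: bkihcg
  Compare pos 0 ('g') with pos 5 ('b'): MISMATCH
  Compare pos 1 ('c') with pos 4 ('k'): MISMATCH
  Compare pos 2 ('h') with pos 3 ('i'): MISMATCH
Result: not a palindrome

0


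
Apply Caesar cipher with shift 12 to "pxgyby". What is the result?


Caesar cipher: shift "pxgyby" by 12
  'p' (pos 15) + 12 = pos 1 = 'b'
  'x' (pos 23) + 12 = pos 9 = 'j'
  'g' (pos 6) + 12 = pos 18 = 's'
  'y' (pos 24) + 12 = pos 10 = 'k'
  'b' (pos 1) + 12 = pos 13 = 'n'
  'y' (pos 24) + 12 = pos 10 = 'k'
Result: bjsknk

bjsknk


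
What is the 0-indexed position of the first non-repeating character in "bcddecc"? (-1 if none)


Input: bcddecc
Character frequencies:
  'b': 1
  'c': 3
  'd': 2
  'e': 1
Scanning left to right for freq == 1:
  Position 0 ('b'): unique! => answer = 0

0


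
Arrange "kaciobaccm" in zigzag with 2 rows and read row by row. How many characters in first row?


Zigzag "kaciobaccm" into 2 rows:
Placing characters:
  'k' => row 0
  'a' => row 1
  'c' => row 0
  'i' => row 1
  'o' => row 0
  'b' => row 1
  'a' => row 0
  'c' => row 1
  'c' => row 0
  'm' => row 1
Rows:
  Row 0: "kcoac"
  Row 1: "aibcm"
First row length: 5

5


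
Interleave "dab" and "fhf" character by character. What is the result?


Interleaving "dab" and "fhf":
  Position 0: 'd' from first, 'f' from second => "df"
  Position 1: 'a' from first, 'h' from second => "ah"
  Position 2: 'b' from first, 'f' from second => "bf"
Result: dfahbf

dfahbf


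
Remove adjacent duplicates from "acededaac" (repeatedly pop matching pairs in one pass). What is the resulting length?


Input: acededaac
Stack-based adjacent duplicate removal:
  Read 'a': push. Stack: a
  Read 'c': push. Stack: ac
  Read 'e': push. Stack: ace
  Read 'd': push. Stack: aced
  Read 'e': push. Stack: acede
  Read 'd': push. Stack: aceded
  Read 'a': push. Stack: acededa
  Read 'a': matches stack top 'a' => pop. Stack: aceded
  Read 'c': push. Stack: acededc
Final stack: "acededc" (length 7)

7


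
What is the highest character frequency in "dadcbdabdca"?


Input: dadcbdabdca
Character counts:
  'a': 3
  'b': 2
  'c': 2
  'd': 4
Maximum frequency: 4

4


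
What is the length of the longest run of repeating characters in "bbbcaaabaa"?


Input: "bbbcaaabaa"
Scanning for longest run:
  Position 1 ('b'): continues run of 'b', length=2
  Position 2 ('b'): continues run of 'b', length=3
  Position 3 ('c'): new char, reset run to 1
  Position 4 ('a'): new char, reset run to 1
  Position 5 ('a'): continues run of 'a', length=2
  Position 6 ('a'): continues run of 'a', length=3
  Position 7 ('b'): new char, reset run to 1
  Position 8 ('a'): new char, reset run to 1
  Position 9 ('a'): continues run of 'a', length=2
Longest run: 'b' with length 3

3


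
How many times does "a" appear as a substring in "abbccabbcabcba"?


Searching for "a" in "abbccabbcabcba"
Scanning each position:
  Position 0: "a" => MATCH
  Position 1: "b" => no
  Position 2: "b" => no
  Position 3: "c" => no
  Position 4: "c" => no
  Position 5: "a" => MATCH
  Position 6: "b" => no
  Position 7: "b" => no
  Position 8: "c" => no
  Position 9: "a" => MATCH
  Position 10: "b" => no
  Position 11: "c" => no
  Position 12: "b" => no
  Position 13: "a" => MATCH
Total occurrences: 4

4


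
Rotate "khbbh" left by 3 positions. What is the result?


Input: "khbbh", rotate left by 3
First 3 characters: "khb"
Remaining characters: "bh"
Concatenate remaining + first: "bh" + "khb" = "bhkhb"

bhkhb


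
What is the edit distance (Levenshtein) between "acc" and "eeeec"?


Computing edit distance: "acc" -> "eeeec"
DP table:
           e    e    e    e    c
      0    1    2    3    4    5
  a   1    1    2    3    4    5
  c   2    2    2    3    4    4
  c   3    3    3    3    4    4
Edit distance = dp[3][5] = 4

4


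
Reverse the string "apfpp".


Input: apfpp
Reading characters right to left:
  Position 4: 'p'
  Position 3: 'p'
  Position 2: 'f'
  Position 1: 'p'
  Position 0: 'a'
Reversed: ppfpa

ppfpa


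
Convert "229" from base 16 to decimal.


Input: "229" in base 16
Positional expansion:
  Digit '2' (value 2) x 16^2 = 512
  Digit '2' (value 2) x 16^1 = 32
  Digit '9' (value 9) x 16^0 = 9
Sum = 553

553


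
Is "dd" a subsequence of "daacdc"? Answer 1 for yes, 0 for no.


Check if "dd" is a subsequence of "daacdc"
Greedy scan:
  Position 0 ('d'): matches sub[0] = 'd'
  Position 1 ('a'): no match needed
  Position 2 ('a'): no match needed
  Position 3 ('c'): no match needed
  Position 4 ('d'): matches sub[1] = 'd'
  Position 5 ('c'): no match needed
All 2 characters matched => is a subsequence

1


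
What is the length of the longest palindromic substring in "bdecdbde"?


Input: "bdecdbde"
Checking substrings for palindromes:
  [4:7] "dbd" (len 3) => palindrome
Longest palindromic substring: "dbd" with length 3

3


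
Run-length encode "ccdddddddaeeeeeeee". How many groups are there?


Input: ccdddddddaeeeeeeee
Scanning for consecutive runs:
  Group 1: 'c' x 2 (positions 0-1)
  Group 2: 'd' x 7 (positions 2-8)
  Group 3: 'a' x 1 (positions 9-9)
  Group 4: 'e' x 8 (positions 10-17)
Total groups: 4

4


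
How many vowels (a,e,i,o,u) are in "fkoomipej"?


Input: fkoomipej
Checking each character:
  'f' at position 0: consonant
  'k' at position 1: consonant
  'o' at position 2: vowel (running total: 1)
  'o' at position 3: vowel (running total: 2)
  'm' at position 4: consonant
  'i' at position 5: vowel (running total: 3)
  'p' at position 6: consonant
  'e' at position 7: vowel (running total: 4)
  'j' at position 8: consonant
Total vowels: 4

4


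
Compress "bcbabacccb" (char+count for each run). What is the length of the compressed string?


Input: bcbabacccb
Runs:
  'b' x 1 => "b1"
  'c' x 1 => "c1"
  'b' x 1 => "b1"
  'a' x 1 => "a1"
  'b' x 1 => "b1"
  'a' x 1 => "a1"
  'c' x 3 => "c3"
  'b' x 1 => "b1"
Compressed: "b1c1b1a1b1a1c3b1"
Compressed length: 16

16


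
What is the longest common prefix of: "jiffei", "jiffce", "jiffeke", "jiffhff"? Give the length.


Words: jiffei, jiffce, jiffeke, jiffhff
  Position 0: all 'j' => match
  Position 1: all 'i' => match
  Position 2: all 'f' => match
  Position 3: all 'f' => match
  Position 4: ('e', 'c', 'e', 'h') => mismatch, stop
LCP = "jiff" (length 4)

4


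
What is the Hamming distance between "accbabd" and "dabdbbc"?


Comparing "accbabd" and "dabdbbc" position by position:
  Position 0: 'a' vs 'd' => differ
  Position 1: 'c' vs 'a' => differ
  Position 2: 'c' vs 'b' => differ
  Position 3: 'b' vs 'd' => differ
  Position 4: 'a' vs 'b' => differ
  Position 5: 'b' vs 'b' => same
  Position 6: 'd' vs 'c' => differ
Total differences (Hamming distance): 6

6


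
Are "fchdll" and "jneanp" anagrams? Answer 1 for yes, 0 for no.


Strings: "fchdll", "jneanp"
Sorted first:  cdfhll
Sorted second: aejnnp
Differ at position 0: 'c' vs 'a' => not anagrams

0


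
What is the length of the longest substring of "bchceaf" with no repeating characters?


Input: "bchceaf"
Sliding window (track last position of each char):
  Position 0 ('b'): window [0,0] length 1 -- new best
  Position 1 ('c'): window [0,1] length 2 -- new best
  Position 2 ('h'): window [0,2] length 3 -- new best
  Position 3 ('c'): repeat (last at 1), move window start to 2
  Position 3 ('c'): window [2,3] length 2
  Position 4 ('e'): window [2,4] length 3
  Position 5 ('a'): window [2,5] length 4 -- new best
  Position 6 ('f'): window [2,6] length 5 -- new best
Longest substring with no repeats: "hceaf" with length 5

5


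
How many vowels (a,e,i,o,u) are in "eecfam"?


Input: eecfam
Checking each character:
  'e' at position 0: vowel (running total: 1)
  'e' at position 1: vowel (running total: 2)
  'c' at position 2: consonant
  'f' at position 3: consonant
  'a' at position 4: vowel (running total: 3)
  'm' at position 5: consonant
Total vowels: 3

3


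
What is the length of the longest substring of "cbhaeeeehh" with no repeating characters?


Input: "cbhaeeeehh"
Sliding window (track last position of each char):
  Position 0 ('c'): window [0,0] length 1 -- new best
  Position 1 ('b'): window [0,1] length 2 -- new best
  Position 2 ('h'): window [0,2] length 3 -- new best
  Position 3 ('a'): window [0,3] length 4 -- new best
  Position 4 ('e'): window [0,4] length 5 -- new best
  Position 5 ('e'): repeat (last at 4), move window start to 5
  Position 5 ('e'): window [5,5] length 1
  Position 6 ('e'): repeat (last at 5), move window start to 6
  Position 6 ('e'): window [6,6] length 1
  Position 7 ('e'): repeat (last at 6), move window start to 7
  Position 7 ('e'): window [7,7] length 1
  Position 8 ('h'): window [7,8] length 2
  Position 9 ('h'): repeat (last at 8), move window start to 9
  Position 9 ('h'): window [9,9] length 1
Longest substring with no repeats: "cbhae" with length 5

5


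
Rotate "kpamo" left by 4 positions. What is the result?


Input: "kpamo", rotate left by 4
First 4 characters: "kpam"
Remaining characters: "o"
Concatenate remaining + first: "o" + "kpam" = "okpam"

okpam


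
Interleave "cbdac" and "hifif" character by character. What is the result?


Interleaving "cbdac" and "hifif":
  Position 0: 'c' from first, 'h' from second => "ch"
  Position 1: 'b' from first, 'i' from second => "bi"
  Position 2: 'd' from first, 'f' from second => "df"
  Position 3: 'a' from first, 'i' from second => "ai"
  Position 4: 'c' from first, 'f' from second => "cf"
Result: chbidfaicf

chbidfaicf


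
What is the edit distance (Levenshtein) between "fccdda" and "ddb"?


Computing edit distance: "fccdda" -> "ddb"
DP table:
           d    d    b
      0    1    2    3
  f   1    1    2    3
  c   2    2    2    3
  c   3    3    3    3
  d   4    3    3    4
  d   5    4    3    4
  a   6    5    4    4
Edit distance = dp[6][3] = 4

4


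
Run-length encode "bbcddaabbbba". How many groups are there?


Input: bbcddaabbbba
Scanning for consecutive runs:
  Group 1: 'b' x 2 (positions 0-1)
  Group 2: 'c' x 1 (positions 2-2)
  Group 3: 'd' x 2 (positions 3-4)
  Group 4: 'a' x 2 (positions 5-6)
  Group 5: 'b' x 4 (positions 7-10)
  Group 6: 'a' x 1 (positions 11-11)
Total groups: 6

6


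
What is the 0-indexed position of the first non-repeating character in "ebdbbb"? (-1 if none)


Input: ebdbbb
Character frequencies:
  'b': 4
  'd': 1
  'e': 1
Scanning left to right for freq == 1:
  Position 0 ('e'): unique! => answer = 0

0


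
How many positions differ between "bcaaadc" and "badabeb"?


Comparing "bcaaadc" and "badabeb" position by position:
  Position 0: 'b' vs 'b' => same
  Position 1: 'c' vs 'a' => DIFFER
  Position 2: 'a' vs 'd' => DIFFER
  Position 3: 'a' vs 'a' => same
  Position 4: 'a' vs 'b' => DIFFER
  Position 5: 'd' vs 'e' => DIFFER
  Position 6: 'c' vs 'b' => DIFFER
Positions that differ: 5

5


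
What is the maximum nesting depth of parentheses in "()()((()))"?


Input: "()()((()))"
Tracking depth:
  Position 0 '(': depth becomes 1
  Position 1 ')': depth becomes 0
  Position 2 '(': depth becomes 1
  Position 3 ')': depth becomes 0
  Position 4 '(': depth becomes 1
  Position 5 '(': depth becomes 2
  Position 6 '(': depth becomes 3
  Position 7 ')': depth becomes 2
  Position 8 ')': depth becomes 1
  Position 9 ')': depth becomes 0
Maximum depth reached: 3

3


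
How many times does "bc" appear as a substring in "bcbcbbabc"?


Searching for "bc" in "bcbcbbabc"
Scanning each position:
  Position 0: "bc" => MATCH
  Position 1: "cb" => no
  Position 2: "bc" => MATCH
  Position 3: "cb" => no
  Position 4: "bb" => no
  Position 5: "ba" => no
  Position 6: "ab" => no
  Position 7: "bc" => MATCH
Total occurrences: 3

3


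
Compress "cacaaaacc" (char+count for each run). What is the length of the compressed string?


Input: cacaaaacc
Runs:
  'c' x 1 => "c1"
  'a' x 1 => "a1"
  'c' x 1 => "c1"
  'a' x 4 => "a4"
  'c' x 2 => "c2"
Compressed: "c1a1c1a4c2"
Compressed length: 10

10


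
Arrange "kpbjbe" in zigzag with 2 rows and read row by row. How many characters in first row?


Zigzag "kpbjbe" into 2 rows:
Placing characters:
  'k' => row 0
  'p' => row 1
  'b' => row 0
  'j' => row 1
  'b' => row 0
  'e' => row 1
Rows:
  Row 0: "kbb"
  Row 1: "pje"
First row length: 3

3


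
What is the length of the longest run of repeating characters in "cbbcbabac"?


Input: "cbbcbabac"
Scanning for longest run:
  Position 1 ('b'): new char, reset run to 1
  Position 2 ('b'): continues run of 'b', length=2
  Position 3 ('c'): new char, reset run to 1
  Position 4 ('b'): new char, reset run to 1
  Position 5 ('a'): new char, reset run to 1
  Position 6 ('b'): new char, reset run to 1
  Position 7 ('a'): new char, reset run to 1
  Position 8 ('c'): new char, reset run to 1
Longest run: 'b' with length 2

2


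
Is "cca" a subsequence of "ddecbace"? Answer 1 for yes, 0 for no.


Check if "cca" is a subsequence of "ddecbace"
Greedy scan:
  Position 0 ('d'): no match needed
  Position 1 ('d'): no match needed
  Position 2 ('e'): no match needed
  Position 3 ('c'): matches sub[0] = 'c'
  Position 4 ('b'): no match needed
  Position 5 ('a'): no match needed
  Position 6 ('c'): matches sub[1] = 'c'
  Position 7 ('e'): no match needed
Only matched 2/3 characters => not a subsequence

0


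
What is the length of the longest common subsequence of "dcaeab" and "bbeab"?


LCS of "dcaeab" and "bbeab"
DP table:
           b    b    e    a    b
      0    0    0    0    0    0
  d   0    0    0    0    0    0
  c   0    0    0    0    0    0
  a   0    0    0    0    1    1
  e   0    0    0    1    1    1
  a   0    0    0    1    2    2
  b   0    1    1    1    2    3
LCS length = dp[6][5] = 3

3


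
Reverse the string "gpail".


Input: gpail
Reading characters right to left:
  Position 4: 'l'
  Position 3: 'i'
  Position 2: 'a'
  Position 1: 'p'
  Position 0: 'g'
Reversed: liapg

liapg


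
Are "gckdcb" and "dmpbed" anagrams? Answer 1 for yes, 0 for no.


Strings: "gckdcb", "dmpbed"
Sorted first:  bccdgk
Sorted second: bddemp
Differ at position 1: 'c' vs 'd' => not anagrams

0


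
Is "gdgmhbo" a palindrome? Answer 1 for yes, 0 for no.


Input: gdgmhbo
Reversed: obhmgdg
  Compare pos 0 ('g') with pos 6 ('o'): MISMATCH
  Compare pos 1 ('d') with pos 5 ('b'): MISMATCH
  Compare pos 2 ('g') with pos 4 ('h'): MISMATCH
Result: not a palindrome

0
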